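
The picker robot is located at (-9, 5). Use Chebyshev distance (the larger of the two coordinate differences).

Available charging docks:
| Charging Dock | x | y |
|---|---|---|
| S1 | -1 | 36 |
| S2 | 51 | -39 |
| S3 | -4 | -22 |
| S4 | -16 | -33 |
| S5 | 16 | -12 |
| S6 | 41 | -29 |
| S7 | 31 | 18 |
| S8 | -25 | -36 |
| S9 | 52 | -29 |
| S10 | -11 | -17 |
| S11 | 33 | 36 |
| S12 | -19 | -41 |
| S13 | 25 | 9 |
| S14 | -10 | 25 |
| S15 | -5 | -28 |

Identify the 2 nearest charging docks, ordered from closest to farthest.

S14, S10

Distances from (-9, 5):
S1: max(|8|, |31|) = 31
S2: max(|60|, |-44|) = 60
S3: max(|5|, |-27|) = 27
S4: max(|-7|, |-38|) = 38
S5: max(|25|, |-17|) = 25
S6: max(|50|, |-34|) = 50
S7: max(|40|, |13|) = 40
S8: max(|-16|, |-41|) = 41
S9: max(|61|, |-34|) = 61
S10: max(|-2|, |-22|) = 22
S11: max(|42|, |31|) = 42
S12: max(|-10|, |-46|) = 46
S13: max(|34|, |4|) = 34
S14: max(|-1|, |20|) = 20
S15: max(|4|, |-33|) = 33
Sorted: S14 (20) < S10 (22) < S5 (25) < S3 (27) < …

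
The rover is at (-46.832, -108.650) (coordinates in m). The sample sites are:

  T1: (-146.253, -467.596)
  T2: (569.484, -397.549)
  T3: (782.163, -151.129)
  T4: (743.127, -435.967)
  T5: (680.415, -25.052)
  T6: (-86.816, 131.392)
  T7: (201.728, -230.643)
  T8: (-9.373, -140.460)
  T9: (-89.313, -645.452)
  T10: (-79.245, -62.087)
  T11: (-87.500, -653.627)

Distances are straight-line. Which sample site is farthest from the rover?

Distances from (-46.832, -108.650):
T1: 372.460 m
T2: 680.667 m
T3: 830.083 m
T4: 855.086 m
T5: 732.036 m
T6: 243.349 m
T7: 276.883 m
T8: 49.143 m
T9: 538.480 m
T10: 56.734 m
T11: 546.492 m
Maximum: T4 at 855.086 m.

T4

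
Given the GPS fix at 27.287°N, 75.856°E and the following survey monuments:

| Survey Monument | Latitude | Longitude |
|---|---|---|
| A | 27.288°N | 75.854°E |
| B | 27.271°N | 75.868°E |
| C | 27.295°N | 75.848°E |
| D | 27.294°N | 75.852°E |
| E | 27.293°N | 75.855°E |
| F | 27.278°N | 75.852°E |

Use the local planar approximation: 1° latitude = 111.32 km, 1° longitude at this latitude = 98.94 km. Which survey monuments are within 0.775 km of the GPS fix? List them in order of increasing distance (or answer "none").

Distances from 27.287°N, 75.856°E:
A: √((0.001·111.32)² + (-0.002·98.94)²) = √(0.01239 + 0.03916) = 0.227 km
B: √((-0.016·111.32)² + (0.012·98.94)²) = √(3.17239 + 1.40963) = 2.141 km
C: √((0.008·111.32)² + (-0.008·98.94)²) = √(0.79310 + 0.62650) = 1.191 km
D: √((0.007·111.32)² + (-0.004·98.94)²) = √(0.60721 + 0.15663) = 0.874 km
E: √((0.006·111.32)² + (-0.001·98.94)²) = √(0.44612 + 0.00979) = 0.675 km
F: √((-0.009·111.32)² + (-0.004·98.94)²) = √(1.00376 + 0.15663) = 1.077 km
Threshold 0.775 km: A (0.227 km), E (0.675 km) are within range.

A, E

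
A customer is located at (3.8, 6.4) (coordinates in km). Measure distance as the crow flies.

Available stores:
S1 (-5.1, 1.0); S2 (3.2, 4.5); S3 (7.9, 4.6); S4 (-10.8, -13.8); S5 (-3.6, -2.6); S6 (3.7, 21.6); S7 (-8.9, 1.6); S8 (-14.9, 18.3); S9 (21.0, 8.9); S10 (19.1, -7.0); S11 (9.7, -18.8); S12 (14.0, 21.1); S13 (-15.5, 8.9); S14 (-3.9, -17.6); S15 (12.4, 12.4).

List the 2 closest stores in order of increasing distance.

S2, S3

Distances from (3.8, 6.4):
S1: √((-8.9)² + (-5.4)²) = √(79.210 + 29.160) = 10.4 km
S2: √((-0.6)² + (-1.9)²) = √(0.360 + 3.610) = 2.0 km
S3: √((4.1)² + (-1.8)²) = √(16.810 + 3.240) = 4.5 km
S4: √((-14.6)² + (-20.2)²) = √(213.160 + 408.040) = 24.9 km
S5: √((-7.4)² + (-9.0)²) = √(54.760 + 81.000) = 11.7 km
S6: √((-0.1)² + (15.2)²) = √(0.010 + 231.040) = 15.2 km
S7: √((-12.7)² + (-4.8)²) = √(161.290 + 23.040) = 13.6 km
S8: √((-18.7)² + (11.9)²) = √(349.690 + 141.610) = 22.2 km
S9: √((17.2)² + (2.5)²) = √(295.840 + 6.250) = 17.4 km
S10: √((15.3)² + (-13.4)²) = √(234.090 + 179.560) = 20.3 km
S11: √((5.9)² + (-25.2)²) = √(34.810 + 635.040) = 25.9 km
S12: √((10.2)² + (14.7)²) = √(104.040 + 216.090) = 17.9 km
S13: √((-19.3)² + (2.5)²) = √(372.490 + 6.250) = 19.5 km
S14: √((-7.7)² + (-24.0)²) = √(59.290 + 576.000) = 25.2 km
S15: √((8.6)² + (6.0)²) = √(73.960 + 36.000) = 10.5 km
Sorted: S2 (2.0 km) < S3 (4.5 km) < S1 (10.4 km) < S15 (10.5 km) < …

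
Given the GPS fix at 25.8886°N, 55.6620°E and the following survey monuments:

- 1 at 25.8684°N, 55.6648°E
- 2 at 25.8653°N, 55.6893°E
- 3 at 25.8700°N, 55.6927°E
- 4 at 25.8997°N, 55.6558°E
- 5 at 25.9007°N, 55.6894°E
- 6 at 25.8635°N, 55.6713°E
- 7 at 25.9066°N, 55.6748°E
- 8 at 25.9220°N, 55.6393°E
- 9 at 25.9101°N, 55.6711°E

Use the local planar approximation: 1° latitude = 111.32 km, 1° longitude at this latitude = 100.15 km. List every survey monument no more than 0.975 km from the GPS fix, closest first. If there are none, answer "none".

none

Distances from 25.8886°N, 55.6620°E:
1: 2.2661 km
2: 3.7687 km
3: 3.7068 km
4: 1.3829 km
5: 3.0569 km
6: 2.9453 km
7: 2.3787 km
8: 4.3580 km
9: 2.5610 km
Threshold 0.975 km: none within range.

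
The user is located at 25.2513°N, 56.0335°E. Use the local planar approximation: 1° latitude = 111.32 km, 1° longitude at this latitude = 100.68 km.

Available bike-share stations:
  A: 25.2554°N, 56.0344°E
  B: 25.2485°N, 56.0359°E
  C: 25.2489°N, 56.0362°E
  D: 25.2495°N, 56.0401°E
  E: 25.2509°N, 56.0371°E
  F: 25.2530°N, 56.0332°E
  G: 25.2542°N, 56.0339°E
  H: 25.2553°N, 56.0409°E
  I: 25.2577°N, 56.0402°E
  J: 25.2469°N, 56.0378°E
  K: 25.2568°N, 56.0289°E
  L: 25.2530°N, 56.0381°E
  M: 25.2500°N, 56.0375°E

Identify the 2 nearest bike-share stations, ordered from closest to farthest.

F, G

Distances from 25.2513°N, 56.0335°E:
A: √((0.0041·111.32)² + (0.0009·100.68)²) = √(0.208312 + 0.008211) = 0.4653 km
B: √((-0.0028·111.32)² + (0.0024·100.68)²) = √(0.097154 + 0.058386) = 0.3944 km
C: √((-0.0024·111.32)² + (0.0027·100.68)²) = √(0.071379 + 0.073895) = 0.3811 km
D: √((-0.0018·111.32)² + (0.0066·100.68)²) = √(0.040151 + 0.441544) = 0.6940 km
E: √((-0.0004·111.32)² + (0.0036·100.68)²) = √(0.001983 + 0.131369) = 0.3652 km
F: √((0.0017·111.32)² + (-0.0003·100.68)²) = √(0.035813 + 0.000912) = 0.1916 km
G: √((0.0029·111.32)² + (0.0004·100.68)²) = √(0.104218 + 0.001622) = 0.3253 km
H: √((0.0040·111.32)² + (0.0074·100.68)²) = √(0.198274 + 0.555073) = 0.8680 km
I: √((0.0064·111.32)² + (0.0067·100.68)²) = √(0.507582 + 0.455026) = 0.9811 km
J: √((-0.0044·111.32)² + (0.0043·100.68)²) = √(0.239912 + 0.187423) = 0.6537 km
K: √((0.0055·111.32)² + (-0.0046·100.68)²) = √(0.374862 + 0.214488) = 0.7677 km
L: √((0.0017·111.32)² + (0.0046·100.68)²) = √(0.035813 + 0.214488) = 0.5003 km
M: √((-0.0013·111.32)² + (0.0040·100.68)²) = √(0.020943 + 0.162183) = 0.4279 km
Sorted: F (0.1916 km) < G (0.3253 km) < E (0.3652 km) < C (0.3811 km) < …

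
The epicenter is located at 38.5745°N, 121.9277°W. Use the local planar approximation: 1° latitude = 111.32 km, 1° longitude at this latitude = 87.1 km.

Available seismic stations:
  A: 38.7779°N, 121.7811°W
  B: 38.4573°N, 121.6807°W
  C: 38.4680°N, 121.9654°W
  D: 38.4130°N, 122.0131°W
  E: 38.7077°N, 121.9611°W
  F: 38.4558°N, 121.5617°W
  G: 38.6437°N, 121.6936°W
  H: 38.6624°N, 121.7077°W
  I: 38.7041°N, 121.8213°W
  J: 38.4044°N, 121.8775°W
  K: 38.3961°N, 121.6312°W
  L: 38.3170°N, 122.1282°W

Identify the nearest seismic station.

C

Distances from 38.5745°N, 121.9277°W:
A: 25.9947 km
B: 25.1606 km
C: 12.3019 km
D: 19.4562 km
E: 15.1105 km
F: 34.5086 km
G: 21.7967 km
H: 21.5158 km
I: 17.1472 km
J: 19.4338 km
K: 32.5782 km
L: 33.5656 km
Minimum: C at 12.3019 km.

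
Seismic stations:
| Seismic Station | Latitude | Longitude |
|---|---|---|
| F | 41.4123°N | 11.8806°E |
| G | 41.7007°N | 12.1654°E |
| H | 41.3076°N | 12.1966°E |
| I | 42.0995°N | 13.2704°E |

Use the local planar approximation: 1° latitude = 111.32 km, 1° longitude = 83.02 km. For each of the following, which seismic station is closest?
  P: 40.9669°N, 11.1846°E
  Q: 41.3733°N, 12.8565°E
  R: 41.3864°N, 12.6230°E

P→F; Q→H; R→H

P at 40.9669°N, 11.1846°E:
  F: 76.1388 km
  G: 115.3382 km
  H: 92.1801 km
  I: 214.2006 km
  → nearest: F (76.1388 km)
Q at 41.3733°N, 12.8565°E:
  F: 81.1355 km
  G: 67.9723 km
  H: 55.2709 km
  I: 87.8405 km
  → nearest: H (55.2709 km)
R at 41.3864°N, 12.6230°E:
  F: 61.7014 km
  G: 51.6468 km
  H: 36.4704 km
  I: 95.8661 km
  → nearest: H (36.4704 km)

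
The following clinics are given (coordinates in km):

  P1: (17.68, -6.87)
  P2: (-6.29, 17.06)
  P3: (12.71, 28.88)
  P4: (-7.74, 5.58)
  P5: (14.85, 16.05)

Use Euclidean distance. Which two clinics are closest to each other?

Pairwise distances:
P1–P2: √((-23.97)² + (23.93)²) = √(574.5609 + 572.6449) = 33.87 km
P1–P3: √((-4.97)² + (35.75)²) = √(24.7009 + 1278.0625) = 36.09 km
P1–P4: √((-25.42)² + (12.45)²) = √(646.1764 + 155.0025) = 28.31 km
P1–P5: √((-2.83)² + (22.92)²) = √(8.0089 + 525.3264) = 23.09 km
P2–P3: √((19.00)² + (11.82)²) = √(361.0000 + 139.7124) = 22.38 km
P2–P4: √((-1.45)² + (-11.48)²) = √(2.1025 + 131.7904) = 11.57 km
P2–P5: √((21.14)² + (-1.01)²) = √(446.8996 + 1.0201) = 21.16 km
P3–P4: √((-20.45)² + (-23.30)²) = √(418.2025 + 542.8900) = 31.00 km
P3–P5: √((2.14)² + (-12.83)²) = √(4.5796 + 164.6089) = 13.01 km
P4–P5: √((22.59)² + (10.47)²) = √(510.3081 + 109.6209) = 24.90 km
Closest pair: P2–P4 at 11.57 km.

P2 and P4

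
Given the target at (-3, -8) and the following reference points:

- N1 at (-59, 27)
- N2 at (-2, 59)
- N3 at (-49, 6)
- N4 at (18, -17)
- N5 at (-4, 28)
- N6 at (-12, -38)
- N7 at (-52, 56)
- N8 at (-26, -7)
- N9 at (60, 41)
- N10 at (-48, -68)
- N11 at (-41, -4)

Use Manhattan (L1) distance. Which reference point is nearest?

Distances from (-3, -8):
N1: |-56| + |35| = 56 + 35 = 91
N2: |1| + |67| = 1 + 67 = 68
N3: |-46| + |14| = 46 + 14 = 60
N4: |21| + |-9| = 21 + 9 = 30
N5: |-1| + |36| = 1 + 36 = 37
N6: |-9| + |-30| = 9 + 30 = 39
N7: |-49| + |64| = 49 + 64 = 113
N8: |-23| + |1| = 23 + 1 = 24
N9: |63| + |49| = 63 + 49 = 112
N10: |-45| + |-60| = 45 + 60 = 105
N11: |-38| + |4| = 38 + 4 = 42
Minimum: N8 at 24.

N8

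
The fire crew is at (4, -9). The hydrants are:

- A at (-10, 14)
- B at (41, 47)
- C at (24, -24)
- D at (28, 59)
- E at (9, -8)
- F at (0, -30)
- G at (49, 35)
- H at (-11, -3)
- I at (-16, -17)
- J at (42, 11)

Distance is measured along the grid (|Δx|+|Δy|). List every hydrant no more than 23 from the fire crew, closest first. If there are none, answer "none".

E, H

Distances from (4, -9):
A: 37
B: 93
C: 35
D: 92
E: 6
F: 25
G: 89
H: 21
I: 28
J: 58
Threshold 23: E (6), H (21) are within range.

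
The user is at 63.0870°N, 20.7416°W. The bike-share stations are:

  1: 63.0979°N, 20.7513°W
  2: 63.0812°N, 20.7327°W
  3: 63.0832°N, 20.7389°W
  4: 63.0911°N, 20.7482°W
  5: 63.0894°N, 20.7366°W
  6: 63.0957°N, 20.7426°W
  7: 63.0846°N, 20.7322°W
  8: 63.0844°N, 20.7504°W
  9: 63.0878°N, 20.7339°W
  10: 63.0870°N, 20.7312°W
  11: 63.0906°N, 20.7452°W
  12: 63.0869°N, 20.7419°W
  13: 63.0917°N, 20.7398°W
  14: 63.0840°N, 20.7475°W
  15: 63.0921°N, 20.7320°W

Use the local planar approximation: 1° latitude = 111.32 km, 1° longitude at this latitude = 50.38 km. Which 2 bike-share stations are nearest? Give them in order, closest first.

12, 5

Distances from 63.0870°N, 20.7416°W:
1: 1.3081 km
2: 0.7861 km
3: 0.4443 km
4: 0.5647 km
5: 0.3672 km
6: 0.9698 km
7: 0.5437 km
8: 0.5295 km
9: 0.3980 km
10: 0.5240 km
11: 0.4399 km
12: 0.0188 km
13: 0.5310 km
14: 0.4471 km
15: 0.7458 km
Sorted: 12 (0.0188 km) < 5 (0.3672 km) < 9 (0.3980 km) < 11 (0.4399 km) < …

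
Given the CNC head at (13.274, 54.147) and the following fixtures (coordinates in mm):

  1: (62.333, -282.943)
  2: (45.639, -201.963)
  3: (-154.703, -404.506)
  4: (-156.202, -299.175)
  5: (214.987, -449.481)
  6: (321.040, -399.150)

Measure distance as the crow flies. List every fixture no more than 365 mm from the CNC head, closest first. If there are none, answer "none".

Distances from (13.274, 54.147):
1: 340.641 mm
2: 258.147 mm
3: 488.445 mm
4: 391.865 mm
5: 542.521 mm
6: 547.903 mm
Threshold 365 mm: 2 (258.147 mm), 1 (340.641 mm) are within range.

2, 1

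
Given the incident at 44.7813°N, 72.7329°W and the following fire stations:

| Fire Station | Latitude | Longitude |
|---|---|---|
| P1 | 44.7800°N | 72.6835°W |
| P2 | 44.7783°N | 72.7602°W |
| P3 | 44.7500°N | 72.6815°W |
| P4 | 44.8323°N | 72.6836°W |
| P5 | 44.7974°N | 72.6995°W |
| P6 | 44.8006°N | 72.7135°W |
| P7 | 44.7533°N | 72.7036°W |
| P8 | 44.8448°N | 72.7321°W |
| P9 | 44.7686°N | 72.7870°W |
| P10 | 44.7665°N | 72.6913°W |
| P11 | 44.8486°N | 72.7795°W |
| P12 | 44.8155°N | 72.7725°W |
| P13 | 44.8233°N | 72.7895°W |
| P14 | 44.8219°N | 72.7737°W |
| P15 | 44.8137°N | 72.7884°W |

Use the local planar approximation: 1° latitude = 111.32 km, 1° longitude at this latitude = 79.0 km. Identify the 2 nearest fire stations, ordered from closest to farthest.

P2, P6

Distances from 44.7813°N, 72.7329°W:
P1: √((-0.0013·111.32)² + (0.0494·79.0)²) = √(0.020943 + 15.230287) = 3.9053 km
P2: √((-0.0030·111.32)² + (-0.0273·79.0)²) = √(0.111529 + 4.651355) = 2.1824 km
P3: √((-0.0313·111.32)² + (0.0514·79.0)²) = √(12.140458 + 16.488472) = 5.3506 km
P4: √((0.0510·111.32)² + (0.0493·79.0)²) = √(32.231962 + 15.168688) = 6.8848 km
P5: √((0.0161·111.32)² + (0.0334·79.0)²) = √(3.212167 + 6.962210) = 3.1897 km
P6: √((0.0193·111.32)² + (0.0194·79.0)²) = √(4.615949 + 2.348863) = 2.6391 km
P7: √((-0.0280·111.32)² + (0.0293·79.0)²) = √(9.715440 + 5.357836) = 3.8824 km
P8: √((0.0635·111.32)² + (0.0008·79.0)²) = √(49.968216 + 0.003994) = 7.0691 km
P9: √((-0.0127·111.32)² + (-0.0541·79.0)²) = √(1.998729 + 18.266221) = 4.5017 km
P10: √((-0.0148·111.32)² + (0.0416·79.0)²) = √(2.714375 + 10.800425) = 3.6762 km
P11: √((0.0673·111.32)² + (-0.0466·79.0)²) = √(56.127607 + 13.552706) = 8.3475 km
P12: √((0.0342·111.32)² + (-0.0396·79.0)²) = √(14.494345 + 9.786887) = 4.9276 km
P13: √((0.0420·111.32)² + (-0.0566·79.0)²) = √(21.859739 + 19.993418) = 6.4694 km
P14: √((0.0406·111.32)² + (-0.0408·79.0)²) = √(20.426712 + 10.389018) = 5.5512 km
P15: √((0.0324·111.32)² + (-0.0555·79.0)²) = √(13.008775 + 19.223840) = 5.6774 km
Sorted: P2 (2.1824 km) < P6 (2.6391 km) < P5 (3.1897 km) < P10 (3.6762 km) < …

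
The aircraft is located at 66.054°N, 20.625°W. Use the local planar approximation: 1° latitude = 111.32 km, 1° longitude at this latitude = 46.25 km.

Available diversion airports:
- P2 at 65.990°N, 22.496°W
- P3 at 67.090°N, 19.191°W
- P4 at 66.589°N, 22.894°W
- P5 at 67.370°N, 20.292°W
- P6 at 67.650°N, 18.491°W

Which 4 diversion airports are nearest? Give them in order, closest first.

Distances from 66.054°N, 20.625°W:
P2: 86.827 km
P3: 133.038 km
P4: 120.663 km
P5: 147.304 km
P6: 203.240 km
Sorted: P2 (86.827 km) < P4 (120.663 km) < P3 (133.038 km) < P5 (147.304 km) < P6 (203.240 km)

P2, P4, P3, P5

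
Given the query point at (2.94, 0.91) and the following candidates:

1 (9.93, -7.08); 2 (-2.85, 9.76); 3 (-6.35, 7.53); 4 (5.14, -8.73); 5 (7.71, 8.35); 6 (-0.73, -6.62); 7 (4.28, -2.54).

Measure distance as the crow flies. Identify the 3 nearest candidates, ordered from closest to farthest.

7, 6, 5

Distances from (2.94, 0.91):
1: 10.62
2: 10.58
3: 11.41
4: 9.89
5: 8.84
6: 8.38
7: 3.70
Sorted: 7 (3.70) < 6 (8.38) < 5 (8.84) < 4 (9.89) < 2 (10.58) < …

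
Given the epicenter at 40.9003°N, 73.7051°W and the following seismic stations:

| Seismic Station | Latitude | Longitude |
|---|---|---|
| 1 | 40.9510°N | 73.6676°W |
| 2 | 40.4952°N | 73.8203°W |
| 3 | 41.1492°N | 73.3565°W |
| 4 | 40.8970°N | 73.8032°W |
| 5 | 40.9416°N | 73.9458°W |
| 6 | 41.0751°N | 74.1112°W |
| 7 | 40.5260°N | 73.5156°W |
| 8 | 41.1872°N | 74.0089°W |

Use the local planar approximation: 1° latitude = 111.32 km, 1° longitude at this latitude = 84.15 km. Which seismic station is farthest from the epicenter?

Distances from 40.9003°N, 73.7051°W:
1: √((0.0507·111.32)² + (0.0375·84.15)²) = √(31.853878 + 9.957969) = 6.4662 km
2: √((-0.4051·111.32)² + (-0.1152·84.15)²) = √(2033.625045 + 93.975187) = 46.1259 km
3: √((0.2489·111.32)² + (0.3486·84.15)²) = √(767.708216 + 860.524037) = 40.3514 km
4: √((-0.0033·111.32)² + (-0.0981·84.15)²) = √(0.134950 + 68.146924) = 8.2633 km
5: √((0.0413·111.32)² + (-0.2407·84.15)²) = √(21.137153 + 410.261177) = 20.7701 km
6: √((0.1748·111.32)² + (-0.4061·84.15)²) = √(378.642407 + 1167.815458) = 39.3250 km
7: √((-0.3743·111.32)² + (0.1895·84.15)²) = √(1736.145222 + 254.288470) = 44.6143 km
8: √((0.2869·111.32)² + (-0.3038·84.15)²) = √(1020.017192 + 653.557465) = 40.9093 km
Maximum: 2 at 46.1259 km.

2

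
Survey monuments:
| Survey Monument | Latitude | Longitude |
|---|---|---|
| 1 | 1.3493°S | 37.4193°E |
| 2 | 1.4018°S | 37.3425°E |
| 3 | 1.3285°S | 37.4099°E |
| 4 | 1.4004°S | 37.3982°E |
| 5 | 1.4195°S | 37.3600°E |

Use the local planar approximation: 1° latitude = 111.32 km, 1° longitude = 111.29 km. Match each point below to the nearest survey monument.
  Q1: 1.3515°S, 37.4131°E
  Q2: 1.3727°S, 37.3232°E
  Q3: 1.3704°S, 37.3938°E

Q1 at 1.3515°S, 37.4131°E:
  1: √((0.0022·111.32)² + (0.0062·111.29)²) = √(0.059978 + 0.476097) = 0.7322 km
  2: √((-0.0503·111.32)² + (-0.0706·111.29)²) = √(31.353236 + 61.733612) = 9.6482 km
  3: √((0.0230·111.32)² + (-0.0032·111.29)²) = √(6.555443 + 0.126827) = 2.5850 km
  4: √((-0.0489·111.32)² + (-0.0149·111.29)²) = √(29.632215 + 2.749697) = 5.6905 km
  5: √((-0.0680·111.32)² + (-0.0531·111.29)²) = √(57.301266 + 34.922178) = 9.6033 km
  → nearest: 1 (0.7322 km)
Q2 at 1.3727°S, 37.3232°E:
  1: √((0.0234·111.32)² + (0.0961·111.29)²) = √(6.785441 + 114.382362) = 11.0076 km
  2: √((-0.0291·111.32)² + (0.0193·111.29)²) = √(10.493790 + 4.613462) = 3.8868 km
  3: √((0.0442·111.32)² + (0.0867·111.29)²) = √(24.209785 + 93.100171) = 10.8310 km
  4: √((-0.0277·111.32)² + (0.0750·111.29)²) = √(9.508367 + 69.668236) = 8.8981 km
  5: √((-0.0468·111.32)² + (0.0368·111.29)²) = √(27.141766 + 16.772891) = 6.6268 km
  → nearest: 2 (3.8868 km)
Q3 at 1.3704°S, 37.3938°E:
  1: √((0.0211·111.32)² + (0.0255·111.29)²) = √(5.517106 + 8.053648) = 3.6839 km
  2: √((-0.0314·111.32)² + (-0.0513·111.29)²) = √(12.218157 + 32.594702) = 6.6942 km
  3: √((0.0419·111.32)² + (0.0161·111.29)²) = √(21.755769 + 3.210436) = 4.9966 km
  4: √((-0.0300·111.32)² + (0.0044·111.29)²) = √(11.152928 + 0.239783) = 3.3753 km
  5: √((-0.0491·111.32)² + (-0.0338·111.29)²) = √(29.875101 + 14.149650) = 6.6351 km
  → nearest: 4 (3.3753 km)

Q1→1; Q2→2; Q3→4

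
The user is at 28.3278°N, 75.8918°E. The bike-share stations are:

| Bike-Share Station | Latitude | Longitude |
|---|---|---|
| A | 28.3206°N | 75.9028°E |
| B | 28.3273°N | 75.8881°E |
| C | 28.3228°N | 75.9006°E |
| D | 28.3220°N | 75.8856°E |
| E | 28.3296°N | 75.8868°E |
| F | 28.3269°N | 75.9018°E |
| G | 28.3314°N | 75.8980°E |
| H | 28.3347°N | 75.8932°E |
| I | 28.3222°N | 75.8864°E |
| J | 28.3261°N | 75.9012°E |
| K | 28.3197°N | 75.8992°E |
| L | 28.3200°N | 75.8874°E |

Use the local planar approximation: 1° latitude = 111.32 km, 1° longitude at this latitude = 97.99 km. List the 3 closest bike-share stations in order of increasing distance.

B, E, G

Distances from 28.3278°N, 75.8918°E:
A: √((-0.0072·111.32)² + (0.0110·97.99)²) = √(0.642409 + 1.161847) = 1.3432 km
B: √((-0.0005·111.32)² + (-0.0037·97.99)²) = √(0.003098 + 0.131452) = 0.3668 km
C: √((-0.0050·111.32)² + (0.0088·97.99)²) = √(0.309804 + 0.743582) = 1.0263 km
D: √((-0.0058·111.32)² + (-0.0062·97.99)²) = √(0.416872 + 0.369102) = 0.8866 km
E: √((0.0018·111.32)² + (-0.0050·97.99)²) = √(0.040151 + 0.240051) = 0.5293 km
F: √((-0.0009·111.32)² + (0.0100·97.99)²) = √(0.010038 + 0.960204) = 0.9850 km
G: √((0.0036·111.32)² + (0.0062·97.99)²) = √(0.160602 + 0.369102) = 0.7278 km
H: √((0.0069·111.32)² + (0.0014·97.99)²) = √(0.589990 + 0.018820) = 0.7803 km
I: √((-0.0056·111.32)² + (-0.0054·97.99)²) = √(0.388618 + 0.279995) = 0.8177 km
J: √((-0.0017·111.32)² + (0.0094·97.99)²) = √(0.035813 + 0.848436) = 0.9403 km
K: √((-0.0081·111.32)² + (0.0074·97.99)²) = √(0.813048 + 0.525808) = 1.1571 km
L: √((-0.0078·111.32)² + (-0.0044·97.99)²) = √(0.753938 + 0.185895) = 0.9695 km
Sorted: B (0.3668 km) < E (0.5293 km) < G (0.7278 km) < H (0.7803 km) < I (0.8177 km) < …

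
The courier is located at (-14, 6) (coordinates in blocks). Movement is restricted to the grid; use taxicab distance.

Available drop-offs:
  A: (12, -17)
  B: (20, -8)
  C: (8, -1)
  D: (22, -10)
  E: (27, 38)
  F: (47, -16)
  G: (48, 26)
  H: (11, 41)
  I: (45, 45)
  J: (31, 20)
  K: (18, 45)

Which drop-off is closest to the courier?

C

Distances from (-14, 6):
A: |26| + |-23| = 26 + 23 = 49 blocks
B: |34| + |-14| = 34 + 14 = 48 blocks
C: |22| + |-7| = 22 + 7 = 29 blocks
D: |36| + |-16| = 36 + 16 = 52 blocks
E: |41| + |32| = 41 + 32 = 73 blocks
F: |61| + |-22| = 61 + 22 = 83 blocks
G: |62| + |20| = 62 + 20 = 82 blocks
H: |25| + |35| = 25 + 35 = 60 blocks
I: |59| + |39| = 59 + 39 = 98 blocks
J: |45| + |14| = 45 + 14 = 59 blocks
K: |32| + |39| = 32 + 39 = 71 blocks
Minimum: C at 29 blocks.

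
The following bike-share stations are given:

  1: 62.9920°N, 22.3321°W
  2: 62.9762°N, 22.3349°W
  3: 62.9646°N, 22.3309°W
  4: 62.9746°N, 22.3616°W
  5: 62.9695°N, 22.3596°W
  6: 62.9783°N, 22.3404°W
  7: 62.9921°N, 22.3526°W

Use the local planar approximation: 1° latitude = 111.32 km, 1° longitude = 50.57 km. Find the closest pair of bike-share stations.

Pairwise distances:
1–2: 1.7645 km
1–3: 3.0508 km
1–4: 2.4449 km
1–5: 2.8649 km
1–6: 1.5818 km
1–7: 1.0367 km
2–3: 1.3071 km
2–4: 1.3619 km
2–5: 1.4548 km
2–6: 0.3633 km
2–7: 1.9834 km
3–4: 1.9104 km
3–5: 1.5505 km
3–6: 1.5990 km
3–7: 3.2520 km
4–5: 0.5767 km
4–6: 1.1485 km
4–7: 2.0006 km
5–6: 1.3793 km
5–7: 2.5406 km
6–7: 1.6555 km
Closest pair: 2–6 at 0.3633 km.

2 and 6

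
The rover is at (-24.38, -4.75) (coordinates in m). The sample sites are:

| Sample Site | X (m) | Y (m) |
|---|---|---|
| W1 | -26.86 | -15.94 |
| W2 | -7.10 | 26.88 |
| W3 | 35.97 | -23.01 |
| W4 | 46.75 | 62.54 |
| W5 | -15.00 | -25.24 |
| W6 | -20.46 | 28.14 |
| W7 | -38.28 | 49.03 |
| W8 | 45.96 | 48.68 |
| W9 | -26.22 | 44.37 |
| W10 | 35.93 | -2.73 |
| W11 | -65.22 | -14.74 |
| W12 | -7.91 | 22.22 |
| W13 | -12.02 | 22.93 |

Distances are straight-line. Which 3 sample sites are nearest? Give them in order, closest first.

Distances from (-24.38, -4.75):
W1: 11.46 m
W2: 36.04 m
W3: 63.05 m
W4: 97.92 m
W5: 22.53 m
W6: 33.12 m
W7: 55.55 m
W8: 88.33 m
W9: 49.15 m
W10: 60.34 m
W11: 42.04 m
W12: 31.60 m
W13: 30.31 m
Sorted: W1 (11.46 m) < W5 (22.53 m) < W13 (30.31 m) < W12 (31.60 m) < W6 (33.12 m) < …

W1, W5, W13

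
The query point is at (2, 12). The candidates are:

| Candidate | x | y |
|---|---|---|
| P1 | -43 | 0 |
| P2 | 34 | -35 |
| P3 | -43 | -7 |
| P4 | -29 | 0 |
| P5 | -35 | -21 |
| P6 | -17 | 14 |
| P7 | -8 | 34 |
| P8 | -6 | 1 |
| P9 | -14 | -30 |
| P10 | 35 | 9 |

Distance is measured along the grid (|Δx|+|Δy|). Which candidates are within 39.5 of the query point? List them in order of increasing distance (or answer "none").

P8, P6, P7, P10

Distances from (2, 12):
P1: |-45| + |-12| = 45 + 12 = 57
P2: |32| + |-47| = 32 + 47 = 79
P3: |-45| + |-19| = 45 + 19 = 64
P4: |-31| + |-12| = 31 + 12 = 43
P5: |-37| + |-33| = 37 + 33 = 70
P6: |-19| + |2| = 19 + 2 = 21
P7: |-10| + |22| = 10 + 22 = 32
P8: |-8| + |-11| = 8 + 11 = 19
P9: |-16| + |-42| = 16 + 42 = 58
P10: |33| + |-3| = 33 + 3 = 36
Threshold 39.5: P8 (19), P6 (21), P7 (32), P10 (36) are within range.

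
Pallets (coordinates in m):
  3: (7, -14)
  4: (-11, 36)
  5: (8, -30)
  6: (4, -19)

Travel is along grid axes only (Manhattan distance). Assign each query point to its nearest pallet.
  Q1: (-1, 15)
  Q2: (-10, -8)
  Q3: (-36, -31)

Q1→4; Q2→3; Q3→5

Q1 at (-1, 15):
  3: 37 m
  4: 31 m
  5: 54 m
  6: 39 m
  → nearest: 4 (31 m)
Q2 at (-10, -8):
  3: 23 m
  4: 45 m
  5: 40 m
  6: 25 m
  → nearest: 3 (23 m)
Q3 at (-36, -31):
  3: 60 m
  4: 92 m
  5: 45 m
  6: 52 m
  → nearest: 5 (45 m)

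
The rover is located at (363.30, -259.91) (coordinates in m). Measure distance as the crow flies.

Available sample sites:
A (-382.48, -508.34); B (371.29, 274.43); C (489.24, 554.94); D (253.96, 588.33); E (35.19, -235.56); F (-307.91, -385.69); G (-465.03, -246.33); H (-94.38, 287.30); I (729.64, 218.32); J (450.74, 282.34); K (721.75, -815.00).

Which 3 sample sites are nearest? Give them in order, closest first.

Distances from (363.30, -259.91):
A: √((-745.78)² + (-248.43)²) = √(556187.8084 + 61717.4649) = 786.07 m
B: √((7.99)² + (534.34)²) = √(63.8401 + 285519.2356) = 534.40 m
C: √((125.94)² + (814.85)²) = √(15860.8836 + 663980.5225) = 824.52 m
D: √((-109.34)² + (848.24)²) = √(11955.2356 + 719511.0976) = 855.26 m
E: √((-328.11)² + (24.35)²) = √(107656.1721 + 592.9225) = 329.01 m
F: √((-671.21)² + (-125.78)²) = √(450522.8641 + 15820.6084) = 682.89 m
G: √((-828.33)² + (13.58)²) = √(686130.5889 + 184.4164) = 828.44 m
H: √((-457.68)² + (547.21)²) = √(209470.9824 + 299438.7841) = 713.38 m
I: √((366.34)² + (478.23)²) = √(134204.9956 + 228703.9329) = 602.42 m
J: √((87.44)² + (542.25)²) = √(7645.7536 + 294035.0625) = 549.25 m
K: √((358.45)² + (-555.09)²) = √(128486.4025 + 308124.9081) = 660.77 m
Sorted: E (329.01 m) < B (534.40 m) < J (549.25 m) < I (602.42 m) < K (660.77 m) < …

E, B, J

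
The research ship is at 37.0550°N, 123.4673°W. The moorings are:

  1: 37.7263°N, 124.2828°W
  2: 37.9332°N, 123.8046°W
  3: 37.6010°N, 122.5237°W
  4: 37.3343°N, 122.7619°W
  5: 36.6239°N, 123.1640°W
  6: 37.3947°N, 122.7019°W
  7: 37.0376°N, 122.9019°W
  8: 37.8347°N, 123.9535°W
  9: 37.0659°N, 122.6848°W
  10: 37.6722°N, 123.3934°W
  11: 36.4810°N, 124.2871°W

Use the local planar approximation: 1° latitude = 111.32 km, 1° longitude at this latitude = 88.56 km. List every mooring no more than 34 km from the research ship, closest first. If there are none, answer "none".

none

Distances from 37.0550°N, 123.4673°W:
1: √((0.6713·111.32)² + (-0.8155·88.56)²) = √(5584.440778 + 5215.826620) = 103.9243 km
2: √((0.8782·111.32)² + (-0.3373·88.56)²) = √(9557.256918 + 892.293847) = 102.2230 km
3: √((0.5460·111.32)² + (0.9436·88.56)²) = √(3694.295924 + 6983.145325) = 103.3317 km
4: √((0.2793·111.32)² + (0.7054·88.56)²) = √(966.692316 + 3902.528887) = 69.7798 km
5: √((-0.4311·111.32)² + (0.3033·88.56)²) = √(2303.045091 + 721.472923) = 54.9956 km
6: √((0.3397·111.32)² + (0.7654·88.56)²) = √(1430.004780 + 4594.646796) = 77.6186 km
7: √((-0.0174·111.32)² + (0.5654·88.56)²) = √(3.751845 + 2507.187559) = 50.1093 km
8: √((0.7797·111.32)² + (-0.4862·88.56)²) = √(7533.581029 + 1853.980341) = 96.8894 km
9: √((0.0109·111.32)² + (0.7825·88.56)²) = √(1.472310 + 4802.240523) = 69.3088 km
10: √((0.6172·111.32)² + (0.0739·88.56)²) = √(4720.611175 + 42.831580) = 69.0177 km
11: √((-0.5740·111.32)² + (-0.8198·88.56)²) = √(4082.913509 + 5270.976060) = 96.7155 km
Threshold 34 km: none within range.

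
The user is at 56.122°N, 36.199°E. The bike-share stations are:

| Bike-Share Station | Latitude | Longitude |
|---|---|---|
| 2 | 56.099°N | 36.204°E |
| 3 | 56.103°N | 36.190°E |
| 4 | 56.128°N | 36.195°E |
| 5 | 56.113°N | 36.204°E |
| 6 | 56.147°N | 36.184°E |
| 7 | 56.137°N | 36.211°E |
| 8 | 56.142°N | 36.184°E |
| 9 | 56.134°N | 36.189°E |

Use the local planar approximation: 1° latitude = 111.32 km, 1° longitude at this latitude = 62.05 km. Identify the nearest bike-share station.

Distances from 56.122°N, 36.199°E:
2: √((-0.023·111.32)² + (0.005·62.05)²) = √(6.55544 + 0.09626) = 2.579 km
3: √((-0.019·111.32)² + (-0.009·62.05)²) = √(4.47356 + 0.31187) = 2.188 km
4: √((0.006·111.32)² + (-0.004·62.05)²) = √(0.44612 + 0.06160) = 0.713 km
5: √((-0.009·111.32)² + (0.005·62.05)²) = √(1.00376 + 0.09626) = 1.049 km
6: √((0.025·111.32)² + (-0.015·62.05)²) = √(7.74509 + 0.86630) = 2.935 km
7: √((0.015·111.32)² + (0.012·62.05)²) = √(2.78823 + 0.55443) = 1.828 km
8: √((0.020·111.32)² + (-0.015·62.05)²) = √(4.95686 + 0.86630) = 2.413 km
9: √((0.012·111.32)² + (-0.010·62.05)²) = √(1.78447 + 0.38502) = 1.473 km
Minimum: 4 at 0.713 km.

4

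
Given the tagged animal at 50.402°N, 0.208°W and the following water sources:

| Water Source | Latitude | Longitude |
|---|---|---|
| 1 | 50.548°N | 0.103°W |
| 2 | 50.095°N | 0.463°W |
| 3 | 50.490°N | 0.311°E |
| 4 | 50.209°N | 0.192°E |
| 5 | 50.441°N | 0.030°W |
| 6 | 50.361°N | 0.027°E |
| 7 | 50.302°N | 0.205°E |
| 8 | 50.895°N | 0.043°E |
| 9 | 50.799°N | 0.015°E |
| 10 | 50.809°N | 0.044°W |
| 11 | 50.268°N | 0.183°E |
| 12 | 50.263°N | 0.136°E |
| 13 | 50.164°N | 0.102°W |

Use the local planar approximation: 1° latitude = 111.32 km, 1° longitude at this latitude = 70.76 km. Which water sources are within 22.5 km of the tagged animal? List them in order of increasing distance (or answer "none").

Distances from 50.402°N, 0.208°W:
1: √((0.146·111.32)² + (0.105·70.76)²) = √(264.15091 + 55.20193) = 17.870 km
2: √((-0.307·111.32)² + (-0.255·70.76)²) = √(1167.94703 + 325.57872) = 38.646 km
3: √((0.088·111.32)² + (0.519·70.76)²) = √(95.96475 + 1348.68449) = 38.009 km
4: √((-0.193·111.32)² + (0.400·70.76)²) = √(461.59491 + 801.11642) = 35.535 km
5: √((0.039·111.32)² + (0.178·70.76)²) = √(18.84845 + 158.64108) = 13.323 km
6: √((-0.041·111.32)² + (0.235·70.76)²) = √(20.83119 + 276.51034) = 17.244 km
7: √((-0.100·111.32)² + (0.413·70.76)²) = √(123.92142 + 854.03516) = 31.272 km
8: √((0.493·111.32)² + (0.251·70.76)²) = √(3011.89782 + 315.44460) = 57.683 km
9: √((0.397·111.32)² + (0.223·70.76)²) = √(1953.11317 + 248.99199) = 46.927 km
10: √((0.407·111.32)² + (0.164·70.76)²) = √(2052.74600 + 134.66767) = 46.770 km
11: √((-0.134·111.32)² + (0.391·70.76)²) = √(222.51331 + 765.47174) = 31.432 km
12: √((-0.139·111.32)² + (0.344·70.76)²) = √(239.42858 + 592.50570) = 28.843 km
13: √((-0.238·111.32)² + (0.106·70.76)²) = √(701.94051 + 56.25840) = 27.535 km
Threshold 22.5 km: 5 (13.323 km), 6 (17.244 km), 1 (17.870 km) are within range.

5, 6, 1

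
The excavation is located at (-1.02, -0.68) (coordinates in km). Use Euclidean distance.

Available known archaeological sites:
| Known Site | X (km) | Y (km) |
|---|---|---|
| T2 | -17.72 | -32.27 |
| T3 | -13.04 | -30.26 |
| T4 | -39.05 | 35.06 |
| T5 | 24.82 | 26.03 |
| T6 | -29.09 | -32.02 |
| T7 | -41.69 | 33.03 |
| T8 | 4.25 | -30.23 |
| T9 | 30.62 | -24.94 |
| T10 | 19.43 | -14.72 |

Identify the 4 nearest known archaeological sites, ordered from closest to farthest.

T10, T8, T3, T2

Distances from (-1.02, -0.68):
T2: √((-16.70)² + (-31.59)²) = √(278.8900 + 997.9281) = 35.73 km
T3: √((-12.02)² + (-29.58)²) = √(144.4804 + 874.9764) = 31.93 km
T4: √((-38.03)² + (35.74)²) = √(1446.2809 + 1277.3476) = 52.19 km
T5: √((25.84)² + (26.71)²) = √(667.7056 + 713.4241) = 37.16 km
T6: √((-28.07)² + (-31.34)²) = √(787.9249 + 982.1956) = 42.07 km
T7: √((-40.67)² + (33.71)²) = √(1654.0489 + 1136.3641) = 52.82 km
T8: √((5.27)² + (-29.55)²) = √(27.7729 + 873.2025) = 30.02 km
T9: √((31.64)² + (-24.26)²) = √(1001.0896 + 588.5476) = 39.87 km
T10: √((20.45)² + (-14.04)²) = √(418.2025 + 197.1216) = 24.81 km
Sorted: T10 (24.81 km) < T8 (30.02 km) < T3 (31.93 km) < T2 (35.73 km) < T5 (37.16 km) < T9 (39.87 km) < …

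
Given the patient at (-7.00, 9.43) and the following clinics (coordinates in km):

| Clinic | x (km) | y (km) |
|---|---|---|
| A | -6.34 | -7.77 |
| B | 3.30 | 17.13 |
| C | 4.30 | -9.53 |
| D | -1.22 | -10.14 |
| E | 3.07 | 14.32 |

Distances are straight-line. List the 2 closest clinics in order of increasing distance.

E, B

Distances from (-7.00, 9.43):
A: √((0.66)² + (-17.20)²) = √(0.4356 + 295.8400) = 17.21 km
B: √((10.30)² + (7.70)²) = √(106.0900 + 59.2900) = 12.86 km
C: √((11.30)² + (-18.96)²) = √(127.6900 + 359.4816) = 22.07 km
D: √((5.78)² + (-19.57)²) = √(33.4084 + 382.9849) = 20.41 km
E: √((10.07)² + (4.89)²) = √(101.4049 + 23.9121) = 11.19 km
Sorted: E (11.19 km) < B (12.86 km) < A (17.21 km) < D (20.41 km) < …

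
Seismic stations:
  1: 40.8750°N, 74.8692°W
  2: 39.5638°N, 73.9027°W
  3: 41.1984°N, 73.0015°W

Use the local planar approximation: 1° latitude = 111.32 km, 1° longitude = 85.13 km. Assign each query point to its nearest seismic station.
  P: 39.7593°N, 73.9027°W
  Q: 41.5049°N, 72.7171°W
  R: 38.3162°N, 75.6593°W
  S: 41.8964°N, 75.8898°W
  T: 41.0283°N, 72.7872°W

P at 39.7593°N, 73.9027°W:
  1: √((1.1157·111.32)² + (-0.9665·85.13)²) = √(15425.571442 + 6769.693145) = 148.9808 km
  2: √((-0.1955·111.32)² + (0.0000·85.13)²) = √(473.630781 + 0.000000) = 21.7631 km
  3: √((1.4391·111.32)² + (0.9012·85.13)²) = √(25664.236085 + 5885.828897) = 177.6234 km
  → nearest: 2 (21.7631 km)
Q at 41.5049°N, 72.7171°W:
  1: √((-0.6299·111.32)² + (-2.1521·85.13)²) = √(4916.880033 + 33565.271296) = 196.1687 km
  2: √((-1.9411·111.32)² + (-1.1856·85.13)²) = √(46691.971795 + 10186.890738) = 238.4929 km
  3: √((-0.3065·111.32)² + (-0.2844·85.13)²) = √(1164.145739 + 586.171165) = 41.8368 km
  → nearest: 3 (41.8368 km)
R at 38.3162°N, 75.6593°W:
  1: √((2.5588·111.32)² + (0.7901·85.13)²) = √(81137.024954 + 4524.070774) = 292.6792 km
  2: √((1.2476·111.32)² + (1.7566·85.13)²) = √(19288.441024 + 22362.019591) = 204.0844 km
  3: √((2.8822·111.32)² + (2.6578·85.13)²) = √(102942.479129 + 51192.915157) = 392.6008 km
  → nearest: 2 (204.0844 km)
S at 41.8964°N, 75.8898°W:
  1: √((-1.0214·111.32)² + (1.0206·85.13)²) = √(12928.201200 + 7548.773503) = 143.0978 km
  2: √((-2.3326·111.32)² + (1.9871·85.13)²) = √(67425.928844 + 28615.722361) = 309.9059 km
  3: √((-0.6980·111.32)² + (2.8883·85.13)²) = √(6037.501346 + 60457.455834) = 257.8662 km
  → nearest: 1 (143.0978 km)
T at 41.0283°N, 72.7872°W:
  1: √((-0.1533·111.32)² + (-2.0820·85.13)²) = √(291.226375 + 31414.251557) = 178.0603 km
  2: √((-1.4645·111.32)² + (-1.1155·85.13)²) = √(26578.174432 + 9017.879255) = 188.6692 km
  3: √((0.1701·111.32)² + (-0.2143·85.13)²) = √(358.554372 + 332.820148) = 26.2940 km
  → nearest: 3 (26.2940 km)

P→2; Q→3; R→2; S→1; T→3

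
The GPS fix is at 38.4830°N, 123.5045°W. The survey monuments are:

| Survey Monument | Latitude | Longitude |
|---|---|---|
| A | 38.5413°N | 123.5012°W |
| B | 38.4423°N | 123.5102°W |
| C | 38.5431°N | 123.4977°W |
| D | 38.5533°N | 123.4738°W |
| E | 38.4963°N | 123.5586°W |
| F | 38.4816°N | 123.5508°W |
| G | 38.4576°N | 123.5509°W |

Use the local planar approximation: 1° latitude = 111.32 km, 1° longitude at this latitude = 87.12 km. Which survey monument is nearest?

F

Distances from 38.4830°N, 123.5045°W:
A: √((0.0583·111.32)² + (0.0033·87.12)²) = √(42.119529 + 0.082654) = 6.4963 km
B: √((-0.0407·111.32)² + (-0.0057·87.12)²) = √(20.527460 + 0.246596) = 4.5579 km
C: √((0.0601·111.32)² + (0.0068·87.12)²) = √(44.760542 + 0.350957) = 6.7165 km
D: √((0.0703·111.32)² + (0.0307·87.12)²) = √(61.243083 + 7.153400) = 8.2702 km
E: √((0.0133·111.32)² + (-0.0541·87.12)²) = √(2.192046 + 22.214179) = 4.9403 km
F: √((-0.0014·111.32)² + (-0.0463·87.12)²) = √(0.024289 + 16.270381) = 4.0367 km
G: √((-0.0254·111.32)² + (-0.0464·87.12)²) = √(7.994915 + 16.340739) = 4.9331 km
Minimum: F at 4.0367 km.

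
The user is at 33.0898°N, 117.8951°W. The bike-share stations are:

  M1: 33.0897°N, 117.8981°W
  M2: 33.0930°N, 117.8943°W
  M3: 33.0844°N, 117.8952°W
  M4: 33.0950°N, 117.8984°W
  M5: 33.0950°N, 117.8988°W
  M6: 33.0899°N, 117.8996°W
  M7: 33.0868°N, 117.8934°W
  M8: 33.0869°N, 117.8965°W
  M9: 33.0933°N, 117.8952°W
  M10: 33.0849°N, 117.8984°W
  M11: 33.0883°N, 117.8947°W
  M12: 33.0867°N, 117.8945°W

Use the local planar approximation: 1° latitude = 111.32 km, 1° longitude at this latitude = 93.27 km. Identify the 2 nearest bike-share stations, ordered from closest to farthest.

M11, M1

Distances from 33.0898°N, 117.8951°W:
M1: 0.2800 km
M2: 0.3640 km
M3: 0.6012 km
M4: 0.6556 km
M5: 0.6739 km
M6: 0.4199 km
M7: 0.3697 km
M8: 0.3482 km
M9: 0.3897 km
M10: 0.6263 km
M11: 0.1711 km
M12: 0.3496 km
Sorted: M11 (0.1711 km) < M1 (0.2800 km) < M8 (0.3482 km) < M12 (0.3496 km) < …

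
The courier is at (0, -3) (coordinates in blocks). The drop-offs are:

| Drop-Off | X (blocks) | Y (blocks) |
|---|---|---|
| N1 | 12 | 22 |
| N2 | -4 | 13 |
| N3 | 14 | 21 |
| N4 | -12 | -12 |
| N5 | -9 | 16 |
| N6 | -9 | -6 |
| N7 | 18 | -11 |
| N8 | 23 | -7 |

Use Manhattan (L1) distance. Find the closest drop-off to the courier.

Distances from (0, -3):
N1: 37 blocks
N2: 20 blocks
N3: 38 blocks
N4: 21 blocks
N5: 28 blocks
N6: 12 blocks
N7: 26 blocks
N8: 27 blocks
Minimum: N6 at 12 blocks.

N6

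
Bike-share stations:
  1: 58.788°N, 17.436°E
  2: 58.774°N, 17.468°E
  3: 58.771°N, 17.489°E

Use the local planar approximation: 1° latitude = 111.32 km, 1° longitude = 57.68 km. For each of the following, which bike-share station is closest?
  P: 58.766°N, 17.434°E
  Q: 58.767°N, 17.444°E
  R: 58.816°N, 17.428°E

P→2; Q→2; R→1

P at 58.766°N, 17.434°E:
  1: 2.452 km
  2: 2.154 km
  3: 3.221 km
  → nearest: 2 (2.154 km)
Q at 58.767°N, 17.444°E:
  1: 2.383 km
  2: 1.589 km
  3: 2.634 km
  → nearest: 2 (1.589 km)
R at 58.816°N, 17.428°E:
  1: 3.151 km
  2: 5.214 km
  3: 6.122 km
  → nearest: 1 (3.151 km)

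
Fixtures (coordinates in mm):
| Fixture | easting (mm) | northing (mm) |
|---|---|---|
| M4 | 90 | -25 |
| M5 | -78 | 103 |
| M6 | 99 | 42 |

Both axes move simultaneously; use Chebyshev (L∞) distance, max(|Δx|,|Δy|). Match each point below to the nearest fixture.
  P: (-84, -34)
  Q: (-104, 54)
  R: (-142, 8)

P at (-84, -34):
  M4: 174 mm
  M5: 137 mm
  M6: 183 mm
  → nearest: M5 (137 mm)
Q at (-104, 54):
  M4: 194 mm
  M5: 49 mm
  M6: 203 mm
  → nearest: M5 (49 mm)
R at (-142, 8):
  M4: 232 mm
  M5: 95 mm
  M6: 241 mm
  → nearest: M5 (95 mm)

P→M5; Q→M5; R→M5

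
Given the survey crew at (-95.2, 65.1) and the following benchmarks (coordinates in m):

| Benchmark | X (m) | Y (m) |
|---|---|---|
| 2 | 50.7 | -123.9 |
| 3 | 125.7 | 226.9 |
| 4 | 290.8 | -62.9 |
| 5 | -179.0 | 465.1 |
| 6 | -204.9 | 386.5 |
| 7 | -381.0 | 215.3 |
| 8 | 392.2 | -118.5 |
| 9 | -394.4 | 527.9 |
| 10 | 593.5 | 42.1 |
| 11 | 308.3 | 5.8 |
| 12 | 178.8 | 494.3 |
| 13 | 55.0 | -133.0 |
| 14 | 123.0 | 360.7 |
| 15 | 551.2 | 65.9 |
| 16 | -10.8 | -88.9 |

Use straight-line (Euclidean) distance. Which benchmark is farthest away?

10

Distances from (-95.2, 65.1):
2: 238.8 m
3: 273.8 m
4: 406.7 m
5: 408.7 m
6: 339.6 m
7: 322.9 m
8: 520.8 m
9: 551.1 m
10: 689.1 m
11: 407.8 m
12: 509.2 m
13: 248.6 m
14: 367.4 m
15: 646.4 m
16: 175.6 m
Maximum: 10 at 689.1 m.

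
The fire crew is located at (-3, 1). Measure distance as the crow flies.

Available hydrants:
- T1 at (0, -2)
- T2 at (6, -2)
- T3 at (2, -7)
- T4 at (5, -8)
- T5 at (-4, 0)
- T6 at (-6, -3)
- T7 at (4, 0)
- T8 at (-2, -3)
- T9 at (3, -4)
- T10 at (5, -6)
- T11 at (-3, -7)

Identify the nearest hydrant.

Distances from (-3, 1):
T1: √((3)² + (-3)²) = √(9.000 + 9.000) = 4.2
T2: √((9)² + (-3)²) = √(81.000 + 9.000) = 9.5
T3: √((5)² + (-8)²) = √(25.000 + 64.000) = 9.4
T4: √((8)² + (-9)²) = √(64.000 + 81.000) = 12.0
T5: √((-1)² + (-1)²) = √(1.000 + 1.000) = 1.4
T6: √((-3)² + (-4)²) = √(9.000 + 16.000) = 5.0
T7: √((7)² + (-1)²) = √(49.000 + 1.000) = 7.1
T8: √((1)² + (-4)²) = √(1.000 + 16.000) = 4.1
T9: √((6)² + (-5)²) = √(36.000 + 25.000) = 7.8
T10: √((8)² + (-7)²) = √(64.000 + 49.000) = 10.6
T11: √((0)² + (-8)²) = √(0.000 + 64.000) = 8.0
Minimum: T5 at 1.4.

T5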